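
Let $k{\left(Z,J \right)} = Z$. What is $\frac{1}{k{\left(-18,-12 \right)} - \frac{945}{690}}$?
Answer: $- \frac{46}{891} \approx -0.051627$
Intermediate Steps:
$\frac{1}{k{\left(-18,-12 \right)} - \frac{945}{690}} = \frac{1}{-18 - \frac{945}{690}} = \frac{1}{-18 - \frac{63}{46}} = \frac{1}{- \frac{891}{46}} = - \frac{46}{891}$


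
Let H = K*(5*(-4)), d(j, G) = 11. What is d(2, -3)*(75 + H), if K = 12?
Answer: -1815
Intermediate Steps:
H = -240 (H = 12*(5*(-4)) = 12*(-20) = -240)
d(2, -3)*(75 + H) = 11*(75 - 240) = 11*(-165) = -1815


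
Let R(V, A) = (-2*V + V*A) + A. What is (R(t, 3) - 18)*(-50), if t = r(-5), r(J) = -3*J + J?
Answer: 250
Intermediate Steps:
r(J) = -2*J
t = 10 (t = -2*(-5) = 10)
R(V, A) = A - 2*V + A*V (R(V, A) = (-2*V + A*V) + A = A - 2*V + A*V)
(R(t, 3) - 18)*(-50) = ((3 - 2*10 + 3*10) - 18)*(-50) = ((3 - 20 + 30) - 18)*(-50) = (13 - 18)*(-50) = -5*(-50) = 250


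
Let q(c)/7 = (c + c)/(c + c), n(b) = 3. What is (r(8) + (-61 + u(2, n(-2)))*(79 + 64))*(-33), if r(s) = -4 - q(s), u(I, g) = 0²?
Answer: 288222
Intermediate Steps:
u(I, g) = 0
q(c) = 7 (q(c) = 7*((c + c)/(c + c)) = 7*((2*c)/((2*c))) = 7*((2*c)*(1/(2*c))) = 7*1 = 7)
r(s) = -11 (r(s) = -4 - 1*7 = -4 - 7 = -11)
(r(8) + (-61 + u(2, n(-2)))*(79 + 64))*(-33) = (-11 + (-61 + 0)*(79 + 64))*(-33) = (-11 - 61*143)*(-33) = (-11 - 8723)*(-33) = -8734*(-33) = 288222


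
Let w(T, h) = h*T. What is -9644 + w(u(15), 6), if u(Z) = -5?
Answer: -9674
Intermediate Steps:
w(T, h) = T*h
-9644 + w(u(15), 6) = -9644 - 5*6 = -9644 - 30 = -9674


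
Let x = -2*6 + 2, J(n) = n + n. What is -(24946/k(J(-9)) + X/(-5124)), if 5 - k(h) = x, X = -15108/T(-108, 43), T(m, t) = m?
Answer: -383463617/230580 ≈ -1663.0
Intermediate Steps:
X = 1259/9 (X = -15108/(-108) = -15108*(-1/108) = 1259/9 ≈ 139.89)
J(n) = 2*n
x = -10 (x = -12 + 2 = -10)
k(h) = 15 (k(h) = 5 - 1*(-10) = 5 + 10 = 15)
-(24946/k(J(-9)) + X/(-5124)) = -(24946/15 + (1259/9)/(-5124)) = -(24946*(1/15) + (1259/9)*(-1/5124)) = -(24946/15 - 1259/46116) = -1*383463617/230580 = -383463617/230580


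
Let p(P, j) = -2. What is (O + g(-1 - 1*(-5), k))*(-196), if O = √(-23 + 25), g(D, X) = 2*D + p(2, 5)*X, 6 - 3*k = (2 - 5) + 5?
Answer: -3136/3 - 196*√2 ≈ -1322.5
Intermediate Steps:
k = 4/3 (k = 2 - ((2 - 5) + 5)/3 = 2 - (-3 + 5)/3 = 2 - ⅓*2 = 2 - ⅔ = 4/3 ≈ 1.3333)
g(D, X) = -2*X + 2*D (g(D, X) = 2*D - 2*X = -2*X + 2*D)
O = √2 ≈ 1.4142
(O + g(-1 - 1*(-5), k))*(-196) = (√2 + (-2*4/3 + 2*(-1 - 1*(-5))))*(-196) = (√2 + (-8/3 + 2*(-1 + 5)))*(-196) = (√2 + (-8/3 + 2*4))*(-196) = (√2 + (-8/3 + 8))*(-196) = (√2 + 16/3)*(-196) = (16/3 + √2)*(-196) = -3136/3 - 196*√2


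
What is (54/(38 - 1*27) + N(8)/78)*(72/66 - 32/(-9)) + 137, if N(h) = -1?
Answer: 6784757/42471 ≈ 159.75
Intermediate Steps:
(54/(38 - 1*27) + N(8)/78)*(72/66 - 32/(-9)) + 137 = (54/(38 - 1*27) - 1/78)*(72/66 - 32/(-9)) + 137 = (54/(38 - 27) - 1*1/78)*(72*(1/66) - 32*(-⅑)) + 137 = (54/11 - 1/78)*(12/11 + 32/9) + 137 = (54*(1/11) - 1/78)*(460/99) + 137 = (54/11 - 1/78)*(460/99) + 137 = (4201/858)*(460/99) + 137 = 966230/42471 + 137 = 6784757/42471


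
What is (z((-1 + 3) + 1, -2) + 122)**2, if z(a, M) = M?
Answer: 14400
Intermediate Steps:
(z((-1 + 3) + 1, -2) + 122)**2 = (-2 + 122)**2 = 120**2 = 14400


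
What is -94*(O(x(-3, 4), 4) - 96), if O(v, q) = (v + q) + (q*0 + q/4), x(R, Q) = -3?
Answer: 8836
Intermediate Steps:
O(v, q) = v + 5*q/4 (O(v, q) = (q + v) + (0 + q*(¼)) = (q + v) + (0 + q/4) = (q + v) + q/4 = v + 5*q/4)
-94*(O(x(-3, 4), 4) - 96) = -94*((-3 + (5/4)*4) - 96) = -94*((-3 + 5) - 96) = -94*(2 - 96) = -94*(-94) = 8836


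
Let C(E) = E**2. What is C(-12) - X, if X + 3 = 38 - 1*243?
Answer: 352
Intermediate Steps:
X = -208 (X = -3 + (38 - 1*243) = -3 + (38 - 243) = -3 - 205 = -208)
C(-12) - X = (-12)**2 - 1*(-208) = 144 + 208 = 352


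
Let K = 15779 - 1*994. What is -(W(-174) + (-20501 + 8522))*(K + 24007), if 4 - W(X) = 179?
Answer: 471477968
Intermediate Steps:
W(X) = -175 (W(X) = 4 - 1*179 = 4 - 179 = -175)
K = 14785 (K = 15779 - 994 = 14785)
-(W(-174) + (-20501 + 8522))*(K + 24007) = -(-175 + (-20501 + 8522))*(14785 + 24007) = -(-175 - 11979)*38792 = -(-12154)*38792 = -1*(-471477968) = 471477968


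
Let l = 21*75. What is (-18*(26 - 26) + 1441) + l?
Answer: 3016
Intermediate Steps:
l = 1575
(-18*(26 - 26) + 1441) + l = (-18*(26 - 26) + 1441) + 1575 = (-18*0 + 1441) + 1575 = (0 + 1441) + 1575 = 1441 + 1575 = 3016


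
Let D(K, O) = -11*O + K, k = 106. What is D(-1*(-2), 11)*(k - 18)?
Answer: -10472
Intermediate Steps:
D(K, O) = K - 11*O
D(-1*(-2), 11)*(k - 18) = (-1*(-2) - 11*11)*(106 - 18) = (2 - 121)*88 = -119*88 = -10472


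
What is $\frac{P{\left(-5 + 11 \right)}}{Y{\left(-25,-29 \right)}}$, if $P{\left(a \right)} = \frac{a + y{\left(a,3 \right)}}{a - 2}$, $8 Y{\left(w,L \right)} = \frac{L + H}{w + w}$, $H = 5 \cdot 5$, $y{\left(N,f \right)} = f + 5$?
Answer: $350$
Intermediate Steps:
$y{\left(N,f \right)} = 5 + f$
$H = 25$
$Y{\left(w,L \right)} = \frac{25 + L}{16 w}$ ($Y{\left(w,L \right)} = \frac{\left(L + 25\right) \frac{1}{w + w}}{8} = \frac{\left(25 + L\right) \frac{1}{2 w}}{8} = \frac{\frac{1}{2} \frac{1}{w} \left(25 + L\right)}{8} = \frac{25 + L}{16 w}$)
$P{\left(a \right)} = \frac{8 + a}{-2 + a}$ ($P{\left(a \right)} = \frac{a + \left(5 + 3\right)}{a - 2} = \frac{a + 8}{-2 + a} = \frac{8 + a}{-2 + a}$)
$\frac{P{\left(-5 + 11 \right)}}{Y{\left(-25,-29 \right)}} = \frac{\frac{1}{-2 + \left(-5 + 11\right)} \left(8 + \left(-5 + 11\right)\right)}{\frac{1}{16} \frac{1}{-25} \left(25 - 29\right)} = \frac{\frac{1}{-2 + 6} \left(8 + 6\right)}{\frac{1}{16} \left(- \frac{1}{25}\right) \left(-4\right)} = \frac{1}{4} \cdot 14 \frac{1}{\frac{1}{100}} = \frac{1}{4} \cdot 14 \cdot 100 = \frac{7}{2} \cdot 100 = 350$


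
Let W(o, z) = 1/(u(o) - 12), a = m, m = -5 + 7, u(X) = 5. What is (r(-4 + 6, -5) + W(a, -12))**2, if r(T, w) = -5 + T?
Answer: 484/49 ≈ 9.8775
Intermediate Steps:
m = 2
a = 2
W(o, z) = -1/7 (W(o, z) = 1/(5 - 12) = 1/(-7) = -1/7)
(r(-4 + 6, -5) + W(a, -12))**2 = ((-5 + (-4 + 6)) - 1/7)**2 = ((-5 + 2) - 1/7)**2 = (-3 - 1/7)**2 = (-22/7)**2 = 484/49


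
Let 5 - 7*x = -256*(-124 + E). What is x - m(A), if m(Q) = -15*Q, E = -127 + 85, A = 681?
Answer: 29014/7 ≈ 4144.9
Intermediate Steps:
E = -42
x = -42491/7 (x = 5/7 - (-256)*(-124 - 42)/7 = 5/7 - (-256)*(-166)/7 = 5/7 - ⅐*42496 = 5/7 - 42496/7 = -42491/7 ≈ -6070.1)
x - m(A) = -42491/7 - (-15)*681 = -42491/7 - 1*(-10215) = -42491/7 + 10215 = 29014/7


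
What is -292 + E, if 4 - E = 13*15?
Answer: -483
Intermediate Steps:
E = -191 (E = 4 - 13*15 = 4 - 1*195 = 4 - 195 = -191)
-292 + E = -292 - 191 = -483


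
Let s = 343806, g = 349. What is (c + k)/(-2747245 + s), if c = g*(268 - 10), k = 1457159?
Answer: -1547201/2403439 ≈ -0.64374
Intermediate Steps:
c = 90042 (c = 349*(268 - 10) = 349*258 = 90042)
(c + k)/(-2747245 + s) = (90042 + 1457159)/(-2747245 + 343806) = 1547201/(-2403439) = 1547201*(-1/2403439) = -1547201/2403439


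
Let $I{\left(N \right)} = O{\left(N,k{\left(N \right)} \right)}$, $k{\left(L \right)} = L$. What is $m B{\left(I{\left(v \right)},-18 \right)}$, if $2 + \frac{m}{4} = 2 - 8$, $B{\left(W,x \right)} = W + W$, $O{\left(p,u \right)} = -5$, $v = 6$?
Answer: $320$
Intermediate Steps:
$I{\left(N \right)} = -5$
$B{\left(W,x \right)} = 2 W$
$m = -32$ ($m = -8 + 4 \left(2 - 8\right) = -8 + 4 \left(-6\right) = -8 - 24 = -32$)
$m B{\left(I{\left(v \right)},-18 \right)} = - 32 \cdot 2 \left(-5\right) = \left(-32\right) \left(-10\right) = 320$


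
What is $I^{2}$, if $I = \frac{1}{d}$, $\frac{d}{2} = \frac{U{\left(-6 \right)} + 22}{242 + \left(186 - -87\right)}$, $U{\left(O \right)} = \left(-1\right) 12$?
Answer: $\frac{10609}{16} \approx 663.06$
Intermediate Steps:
$U{\left(O \right)} = -12$
$d = \frac{4}{103}$ ($d = 2 \frac{-12 + 22}{242 + \left(186 - -87\right)} = 2 \frac{10}{242 + \left(186 + 87\right)} = 2 \frac{10}{242 + 273} = 2 \cdot \frac{10}{515} = 2 \cdot 10 \cdot \frac{1}{515} = 2 \cdot \frac{2}{103} = \frac{4}{103} \approx 0.038835$)
$I = \frac{103}{4}$ ($I = \frac{1}{\frac{4}{103}} = \frac{103}{4} \approx 25.75$)
$I^{2} = \left(\frac{103}{4}\right)^{2} = \frac{10609}{16}$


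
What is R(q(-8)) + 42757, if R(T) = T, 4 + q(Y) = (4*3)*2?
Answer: 42777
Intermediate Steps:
q(Y) = 20 (q(Y) = -4 + (4*3)*2 = -4 + 12*2 = -4 + 24 = 20)
R(q(-8)) + 42757 = 20 + 42757 = 42777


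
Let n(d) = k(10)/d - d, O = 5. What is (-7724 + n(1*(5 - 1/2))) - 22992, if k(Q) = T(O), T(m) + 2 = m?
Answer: -184319/6 ≈ -30720.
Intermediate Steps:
T(m) = -2 + m
k(Q) = 3 (k(Q) = -2 + 5 = 3)
n(d) = -d + 3/d (n(d) = 3/d - d = -d + 3/d)
(-7724 + n(1*(5 - 1/2))) - 22992 = (-7724 + (-(5 - 1/2) + 3/((1*(5 - 1/2))))) - 22992 = (-7724 + (-(5 - 1*½) + 3/((1*(5 - 1*½))))) - 22992 = (-7724 + (-(5 - ½) + 3/((1*(5 - ½))))) - 22992 = (-7724 + (-9/2 + 3/((1*(9/2))))) - 22992 = (-7724 + (-1*9/2 + 3/(9/2))) - 22992 = (-7724 + (-9/2 + 3*(2/9))) - 22992 = (-7724 + (-9/2 + ⅔)) - 22992 = (-7724 - 23/6) - 22992 = -46367/6 - 22992 = -184319/6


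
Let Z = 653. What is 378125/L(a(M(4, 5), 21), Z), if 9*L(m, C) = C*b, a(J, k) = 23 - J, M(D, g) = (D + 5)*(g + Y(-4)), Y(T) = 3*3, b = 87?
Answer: 1134375/18937 ≈ 59.903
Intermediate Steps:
Y(T) = 9
M(D, g) = (5 + D)*(9 + g) (M(D, g) = (D + 5)*(g + 9) = (5 + D)*(9 + g))
L(m, C) = 29*C/3 (L(m, C) = (C*87)/9 = (87*C)/9 = 29*C/3)
378125/L(a(M(4, 5), 21), Z) = 378125/(((29/3)*653)) = 378125/(18937/3) = 378125*(3/18937) = 1134375/18937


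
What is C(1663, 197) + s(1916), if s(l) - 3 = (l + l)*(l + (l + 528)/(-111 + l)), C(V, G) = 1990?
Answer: 13265474933/1805 ≈ 7.3493e+6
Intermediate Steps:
s(l) = 3 + 2*l*(l + (528 + l)/(-111 + l)) (s(l) = 3 + (l + l)*(l + (l + 528)/(-111 + l)) = 3 + (2*l)*(l + (528 + l)/(-111 + l)) = 3 + 2*l*(l + (528 + l)/(-111 + l)))
C(1663, 197) + s(1916) = 1990 + (-333 - 220*1916**2 + 2*1916**3 + 1059*1916)/(-111 + 1916) = 1990 + (-333 - 220*3671056 + 2*7033743296 + 2029044)/1805 = 1990 + (-333 - 807632320 + 14067486592 + 2029044)/1805 = 1990 + (1/1805)*13261882983 = 1990 + 13261882983/1805 = 13265474933/1805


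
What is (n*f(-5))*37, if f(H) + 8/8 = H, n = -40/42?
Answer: 1480/7 ≈ 211.43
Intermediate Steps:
n = -20/21 (n = -40*1/42 = -20/21 ≈ -0.95238)
f(H) = -1 + H
(n*f(-5))*37 = -20*(-1 - 5)/21*37 = -20/21*(-6)*37 = (40/7)*37 = 1480/7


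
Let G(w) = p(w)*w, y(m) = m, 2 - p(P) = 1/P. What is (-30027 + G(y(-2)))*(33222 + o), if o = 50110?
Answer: -2502626624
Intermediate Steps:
p(P) = 2 - 1/P
G(w) = w*(2 - 1/w) (G(w) = (2 - 1/w)*w = w*(2 - 1/w))
(-30027 + G(y(-2)))*(33222 + o) = (-30027 + (-1 + 2*(-2)))*(33222 + 50110) = (-30027 + (-1 - 4))*83332 = (-30027 - 5)*83332 = -30032*83332 = -2502626624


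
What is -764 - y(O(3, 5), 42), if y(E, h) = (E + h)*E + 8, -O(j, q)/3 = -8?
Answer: -2356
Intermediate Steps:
O(j, q) = 24 (O(j, q) = -3*(-8) = 24)
y(E, h) = 8 + E*(E + h) (y(E, h) = E*(E + h) + 8 = 8 + E*(E + h))
-764 - y(O(3, 5), 42) = -764 - (8 + 24² + 24*42) = -764 - (8 + 576 + 1008) = -764 - 1*1592 = -764 - 1592 = -2356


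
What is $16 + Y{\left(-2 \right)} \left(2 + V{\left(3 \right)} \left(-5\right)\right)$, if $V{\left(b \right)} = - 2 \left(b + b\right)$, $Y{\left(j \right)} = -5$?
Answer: $-294$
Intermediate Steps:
$V{\left(b \right)} = - 4 b$ ($V{\left(b \right)} = - 2 \cdot 2 b = - 4 b$)
$16 + Y{\left(-2 \right)} \left(2 + V{\left(3 \right)} \left(-5\right)\right) = 16 - 5 \left(2 + \left(-4\right) 3 \left(-5\right)\right) = 16 - 5 \left(2 - -60\right) = 16 - 5 \left(2 + 60\right) = 16 - 310 = -294$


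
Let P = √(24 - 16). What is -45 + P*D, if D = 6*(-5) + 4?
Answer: -45 - 52*√2 ≈ -118.54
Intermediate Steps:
D = -26 (D = -30 + 4 = -26)
P = 2*√2 (P = √8 = 2*√2 ≈ 2.8284)
-45 + P*D = -45 + (2*√2)*(-26) = -45 - 52*√2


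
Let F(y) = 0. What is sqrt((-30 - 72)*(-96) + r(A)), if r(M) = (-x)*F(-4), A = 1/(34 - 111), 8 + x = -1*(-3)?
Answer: 24*sqrt(17) ≈ 98.955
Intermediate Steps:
x = -5 (x = -8 - 1*(-3) = -8 + 3 = -5)
A = -1/77 (A = 1/(-77) = -1/77 ≈ -0.012987)
r(M) = 0 (r(M) = -1*(-5)*0 = 5*0 = 0)
sqrt((-30 - 72)*(-96) + r(A)) = sqrt((-30 - 72)*(-96) + 0) = sqrt(-102*(-96) + 0) = sqrt(9792 + 0) = sqrt(9792) = 24*sqrt(17)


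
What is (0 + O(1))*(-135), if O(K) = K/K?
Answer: -135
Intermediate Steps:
O(K) = 1
(0 + O(1))*(-135) = (0 + 1)*(-135) = 1*(-135) = -135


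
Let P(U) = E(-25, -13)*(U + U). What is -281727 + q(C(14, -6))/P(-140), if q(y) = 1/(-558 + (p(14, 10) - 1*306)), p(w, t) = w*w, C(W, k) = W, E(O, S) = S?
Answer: -685024835041/2431520 ≈ -2.8173e+5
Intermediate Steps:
p(w, t) = w²
P(U) = -26*U (P(U) = -13*(U + U) = -26*U)
q(y) = -1/668 (q(y) = 1/(-558 + (14² - 1*306)) = 1/(-558 + (196 - 306)) = 1/(-558 - 110) = 1/(-668) = -1/668)
-281727 + q(C(14, -6))/P(-140) = -281727 - 1/(668*((-26*(-140)))) = -281727 - 1/668/3640 = -281727 - 1/668*1/3640 = -281727 - 1/2431520 = -685024835041/2431520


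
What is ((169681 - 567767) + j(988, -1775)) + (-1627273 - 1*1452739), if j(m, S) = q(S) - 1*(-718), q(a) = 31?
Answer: -3477349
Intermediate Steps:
j(m, S) = 749 (j(m, S) = 31 - 1*(-718) = 31 + 718 = 749)
((169681 - 567767) + j(988, -1775)) + (-1627273 - 1*1452739) = ((169681 - 567767) + 749) + (-1627273 - 1*1452739) = (-398086 + 749) + (-1627273 - 1452739) = -397337 - 3080012 = -3477349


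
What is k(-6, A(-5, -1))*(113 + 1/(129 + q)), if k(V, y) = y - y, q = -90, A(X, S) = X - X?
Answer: 0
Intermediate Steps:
A(X, S) = 0
k(V, y) = 0
k(-6, A(-5, -1))*(113 + 1/(129 + q)) = 0*(113 + 1/(129 - 90)) = 0*(113 + 1/39) = 0*(4408/39) = 0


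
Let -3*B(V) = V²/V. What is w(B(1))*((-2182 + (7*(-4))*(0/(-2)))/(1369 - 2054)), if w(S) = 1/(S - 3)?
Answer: -3273/3425 ≈ -0.95562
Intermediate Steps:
B(V) = -V/3 (B(V) = -V²/(3*V) = -V/3)
w(S) = 1/(-3 + S)
w(B(1))*((-2182 + (7*(-4))*(0/(-2)))/(1369 - 2054)) = ((-2182 + (7*(-4))*(0/(-2)))/(1369 - 2054))/(-3 - ⅓*1) = ((-2182 - 0*(-1)/2)/(-685))/(-3 - ⅓) = ((-2182 - 28*0)*(-1/685))/(-10/3) = -3*(-2182 + 0)*(-1)/(10*685) = -(-3273)*(-1)/(5*685) = -3/10*2182/685 = -3273/3425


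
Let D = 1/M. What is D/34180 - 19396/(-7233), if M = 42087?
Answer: 3100199875177/1156101551420 ≈ 2.6816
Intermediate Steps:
D = 1/42087 ≈ 2.3760e-5
D/34180 - 19396/(-7233) = (1/42087)/34180 - 19396/(-7233) = (1/42087)*(1/34180) - 19396*(-1/7233) = 1/1438533660 + 19396/7233 = 3100199875177/1156101551420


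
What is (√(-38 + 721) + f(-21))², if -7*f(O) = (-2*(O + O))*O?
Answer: (252 + √683)² ≈ 77359.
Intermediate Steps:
f(O) = 4*O²/7 (f(O) = -(-2*(O + O))*O/7 = -(-4*O)*O/7 = -(-4)*O²/7 = 4*O²/7)
(√(-38 + 721) + f(-21))² = (√(-38 + 721) + (4/7)*(-21)²)² = (√683 + (4/7)*441)² = (√683 + 252)² = (252 + √683)²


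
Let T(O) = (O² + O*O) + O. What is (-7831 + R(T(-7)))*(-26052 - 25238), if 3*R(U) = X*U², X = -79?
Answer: 34758822680/3 ≈ 1.1586e+10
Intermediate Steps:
T(O) = O + 2*O² (T(O) = (O² + O²) + O = 2*O² + O = O + 2*O²)
R(U) = -79*U²/3 (R(U) = (-79*U²)/3 = -79*U²/3)
(-7831 + R(T(-7)))*(-26052 - 25238) = (-7831 - 79*49*(1 + 2*(-7))²/3)*(-26052 - 25238) = (-7831 - 79*49*(1 - 14)²/3)*(-51290) = (-7831 - 79*(-7*(-13))²/3)*(-51290) = (-7831 - 79/3*91²)*(-51290) = (-7831 - 79/3*8281)*(-51290) = (-7831 - 654199/3)*(-51290) = -677692/3*(-51290) = 34758822680/3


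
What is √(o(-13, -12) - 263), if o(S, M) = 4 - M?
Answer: I*√247 ≈ 15.716*I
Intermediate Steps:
√(o(-13, -12) - 263) = √((4 - 1*(-12)) - 263) = √((4 + 12) - 263) = √(16 - 263) = √(-247) = I*√247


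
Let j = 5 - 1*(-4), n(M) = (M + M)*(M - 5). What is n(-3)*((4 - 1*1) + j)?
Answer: 576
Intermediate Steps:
n(M) = 2*M*(-5 + M) (n(M) = (2*M)*(-5 + M) = 2*M*(-5 + M))
j = 9 (j = 5 + 4 = 9)
n(-3)*((4 - 1*1) + j) = (2*(-3)*(-5 - 3))*((4 - 1*1) + 9) = (2*(-3)*(-8))*((4 - 1) + 9) = 48*(3 + 9) = 48*12 = 576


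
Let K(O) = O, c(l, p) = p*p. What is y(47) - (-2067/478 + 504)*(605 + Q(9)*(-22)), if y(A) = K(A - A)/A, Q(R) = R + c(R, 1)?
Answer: -91955325/478 ≈ -1.9238e+5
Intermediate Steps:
c(l, p) = p**2
Q(R) = 1 + R (Q(R) = R + 1**2 = R + 1 = 1 + R)
y(A) = 0 (y(A) = (A - A)/A = 0/A = 0)
y(47) - (-2067/478 + 504)*(605 + Q(9)*(-22)) = 0 - (-2067/478 + 504)*(605 + (1 + 9)*(-22)) = 0 - (-2067*1/478 + 504)*(605 + 10*(-22)) = 0 - (-2067/478 + 504)*(605 - 220) = 0 - 238845*385/478 = 0 - 1*91955325/478 = 0 - 91955325/478 = -91955325/478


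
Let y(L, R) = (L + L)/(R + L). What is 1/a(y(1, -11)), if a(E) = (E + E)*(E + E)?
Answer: 25/4 ≈ 6.2500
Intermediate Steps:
y(L, R) = 2*L/(L + R) (y(L, R) = (2*L)/(L + R) = 2*L/(L + R))
a(E) = 4*E**2 (a(E) = (2*E)*(2*E) = 4*E**2)
1/a(y(1, -11)) = 1/(4*(2*1/(1 - 11))**2) = 1/(4*(2*1/(-10))**2) = 1/(4*(2*1*(-1/10))**2) = 1/(4*(-1/5)**2) = 1/(4*(1/25)) = 1/(4/25) = 25/4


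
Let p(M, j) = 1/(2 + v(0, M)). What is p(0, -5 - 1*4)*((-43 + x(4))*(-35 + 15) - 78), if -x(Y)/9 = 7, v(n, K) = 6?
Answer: 1021/4 ≈ 255.25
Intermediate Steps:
x(Y) = -63 (x(Y) = -9*7 = -63)
p(M, j) = ⅛ (p(M, j) = 1/(2 + 6) = 1/8 = ⅛)
p(0, -5 - 1*4)*((-43 + x(4))*(-35 + 15) - 78) = ((-43 - 63)*(-35 + 15) - 78)/8 = (-106*(-20) - 78)/8 = (2120 - 78)/8 = (⅛)*2042 = 1021/4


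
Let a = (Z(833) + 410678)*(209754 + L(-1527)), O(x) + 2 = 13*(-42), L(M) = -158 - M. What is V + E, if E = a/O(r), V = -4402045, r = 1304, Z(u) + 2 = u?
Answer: -89291335267/548 ≈ -1.6294e+8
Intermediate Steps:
Z(u) = -2 + u
O(x) = -548 (O(x) = -2 + 13*(-42) = -2 - 546 = -548)
a = 86879014607 (a = ((-2 + 833) + 410678)*(209754 + (-158 - 1*(-1527))) = (831 + 410678)*(209754 + (-158 + 1527)) = 411509*(209754 + 1369) = 411509*211123 = 86879014607)
E = -86879014607/548 (E = 86879014607/(-548) = 86879014607*(-1/548) = -86879014607/548 ≈ -1.5854e+8)
V + E = -4402045 - 86879014607/548 = -89291335267/548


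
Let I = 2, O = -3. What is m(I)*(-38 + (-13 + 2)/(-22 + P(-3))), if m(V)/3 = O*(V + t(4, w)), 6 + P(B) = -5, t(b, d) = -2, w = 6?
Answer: 0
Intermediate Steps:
P(B) = -11 (P(B) = -6 - 5 = -11)
m(V) = 18 - 9*V (m(V) = 3*(-3*(V - 2)) = 3*(-3*(-2 + V)) = 3*(6 - 3*V) = 18 - 9*V)
m(I)*(-38 + (-13 + 2)/(-22 + P(-3))) = (18 - 9*2)*(-38 + (-13 + 2)/(-22 - 11)) = (18 - 18)*(-38 - 11/(-33)) = 0*(-38 - 11*(-1/33)) = 0*(-38 + ⅓) = 0*(-113/3) = 0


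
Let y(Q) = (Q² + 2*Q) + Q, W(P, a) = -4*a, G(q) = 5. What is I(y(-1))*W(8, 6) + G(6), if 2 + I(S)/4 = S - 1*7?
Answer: 1061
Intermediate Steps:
y(Q) = Q² + 3*Q
I(S) = -36 + 4*S (I(S) = -8 + 4*(S - 1*7) = -8 + 4*(S - 7) = -8 + 4*(-7 + S) = -8 + (-28 + 4*S) = -36 + 4*S)
I(y(-1))*W(8, 6) + G(6) = (-36 + 4*(-(3 - 1)))*(-4*6) + 5 = (-36 + 4*(-1*2))*(-24) + 5 = (-36 + 4*(-2))*(-24) + 5 = (-36 - 8)*(-24) + 5 = -44*(-24) + 5 = 1056 + 5 = 1061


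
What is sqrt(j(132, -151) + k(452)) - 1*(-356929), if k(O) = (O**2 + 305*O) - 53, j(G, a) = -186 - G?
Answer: 356929 + 3*sqrt(37977) ≈ 3.5751e+5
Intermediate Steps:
k(O) = -53 + O**2 + 305*O
sqrt(j(132, -151) + k(452)) - 1*(-356929) = sqrt((-186 - 1*132) + (-53 + 452**2 + 305*452)) - 1*(-356929) = sqrt((-186 - 132) + (-53 + 204304 + 137860)) + 356929 = sqrt(-318 + 342111) + 356929 = sqrt(341793) + 356929 = 3*sqrt(37977) + 356929 = 356929 + 3*sqrt(37977)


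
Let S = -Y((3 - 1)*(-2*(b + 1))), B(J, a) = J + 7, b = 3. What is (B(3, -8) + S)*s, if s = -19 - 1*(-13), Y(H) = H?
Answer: -156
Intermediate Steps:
B(J, a) = 7 + J
s = -6 (s = -19 + 13 = -6)
S = 16 (S = -(3 - 1)*(-2*(3 + 1)) = -2*(-2*4) = -2*(-8) = -1*(-16) = 16)
(B(3, -8) + S)*s = ((7 + 3) + 16)*(-6) = (10 + 16)*(-6) = 26*(-6) = -156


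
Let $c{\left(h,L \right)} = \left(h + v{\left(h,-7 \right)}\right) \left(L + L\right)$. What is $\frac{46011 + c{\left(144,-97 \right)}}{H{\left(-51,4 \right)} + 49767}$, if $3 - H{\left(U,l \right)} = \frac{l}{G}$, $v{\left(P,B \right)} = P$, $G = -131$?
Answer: $- \frac{1291791}{6519874} \approx -0.19813$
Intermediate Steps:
$c{\left(h,L \right)} = 4 L h$ ($c{\left(h,L \right)} = \left(h + h\right) \left(L + L\right) = 2 h 2 L = 4 L h$)
$H{\left(U,l \right)} = 3 + \frac{l}{131}$ ($H{\left(U,l \right)} = 3 - \frac{l}{-131} = 3 - l \left(- \frac{1}{131}\right) = 3 - - \frac{l}{131} = 3 + \frac{l}{131}$)
$\frac{46011 + c{\left(144,-97 \right)}}{H{\left(-51,4 \right)} + 49767} = \frac{46011 + 4 \left(-97\right) 144}{\left(3 + \frac{1}{131} \cdot 4\right) + 49767} = \frac{46011 - 55872}{\left(3 + \frac{4}{131}\right) + 49767} = - \frac{9861}{\frac{397}{131} + 49767} = - \frac{9861}{\frac{6519874}{131}} = \left(-9861\right) \frac{131}{6519874} = - \frac{1291791}{6519874}$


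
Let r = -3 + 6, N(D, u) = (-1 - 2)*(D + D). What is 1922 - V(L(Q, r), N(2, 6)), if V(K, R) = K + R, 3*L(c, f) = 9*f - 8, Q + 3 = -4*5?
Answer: 5783/3 ≈ 1927.7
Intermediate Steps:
N(D, u) = -6*D
Q = -23 (Q = -3 - 4*5 = -3 - 20 = -23)
r = 3
L(c, f) = -8/3 + 3*f (L(c, f) = (9*f - 8)/3 = (-8 + 9*f)/3 = -8/3 + 3*f)
1922 - V(L(Q, r), N(2, 6)) = 1922 - ((-8/3 + 3*3) - 6*2) = 1922 - ((-8/3 + 9) - 12) = 1922 - (19/3 - 12) = 1922 - 1*(-17/3) = 1922 + 17/3 = 5783/3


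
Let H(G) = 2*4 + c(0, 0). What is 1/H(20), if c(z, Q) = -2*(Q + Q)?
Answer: 1/8 ≈ 0.12500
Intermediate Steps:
c(z, Q) = -4*Q
H(G) = 8 (H(G) = 2*4 - 4*0 = 8 + 0 = 8)
1/H(20) = 1/8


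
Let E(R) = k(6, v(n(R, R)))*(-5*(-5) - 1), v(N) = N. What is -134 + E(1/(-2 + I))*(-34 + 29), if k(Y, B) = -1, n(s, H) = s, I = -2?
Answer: -14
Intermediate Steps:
E(R) = -24 (E(R) = -(-5*(-5) - 1) = -(25 - 1) = -1*24 = -24)
-134 + E(1/(-2 + I))*(-34 + 29) = -134 - 24*(-34 + 29) = -134 - 24*(-5) = -134 + 120 = -14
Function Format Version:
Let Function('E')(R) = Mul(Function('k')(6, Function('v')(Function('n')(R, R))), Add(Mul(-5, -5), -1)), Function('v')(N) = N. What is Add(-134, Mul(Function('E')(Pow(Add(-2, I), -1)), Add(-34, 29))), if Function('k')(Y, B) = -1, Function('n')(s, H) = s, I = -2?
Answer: -14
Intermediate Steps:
Function('E')(R) = -24 (Function('E')(R) = Mul(-1, Add(Mul(-5, -5), -1)) = Mul(-1, Add(25, -1)) = Mul(-1, 24) = -24)
Add(-134, Mul(Function('E')(Pow(Add(-2, I), -1)), Add(-34, 29))) = Add(-134, Mul(-24, Add(-34, 29))) = Add(-134, Mul(-24, -5)) = Add(-134, 120) = -14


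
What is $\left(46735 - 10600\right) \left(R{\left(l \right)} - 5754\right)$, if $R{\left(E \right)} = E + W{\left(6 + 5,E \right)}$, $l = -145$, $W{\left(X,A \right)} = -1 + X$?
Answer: $-212799015$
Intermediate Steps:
$R{\left(E \right)} = 10 + E$ ($R{\left(E \right)} = E + \left(-1 + \left(6 + 5\right)\right) = E + \left(-1 + 11\right) = E + 10 = 10 + E$)
$\left(46735 - 10600\right) \left(R{\left(l \right)} - 5754\right) = \left(46735 - 10600\right) \left(\left(10 - 145\right) - 5754\right) = 36135 \left(-135 - 5754\right) = 36135 \left(-5889\right) = -212799015$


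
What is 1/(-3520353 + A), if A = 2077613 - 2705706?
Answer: -1/4148446 ≈ -2.4105e-7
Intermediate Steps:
A = -628093
1/(-3520353 + A) = 1/(-3520353 - 628093) = 1/(-4148446) = -1/4148446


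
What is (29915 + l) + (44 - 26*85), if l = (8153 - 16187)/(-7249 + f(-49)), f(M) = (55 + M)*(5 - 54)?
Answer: 209318741/7543 ≈ 27750.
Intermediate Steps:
f(M) = -2695 - 49*M (f(M) = (55 + M)*(-49) = -2695 - 49*M)
l = 8034/7543 (l = (8153 - 16187)/(-7249 + (-2695 - 49*(-49))) = -8034/(-7249 + (-2695 + 2401)) = -8034/(-7249 - 294) = -8034/(-7543) = -8034*(-1/7543) = 8034/7543 ≈ 1.0651)
(29915 + l) + (44 - 26*85) = (29915 + 8034/7543) + (44 - 26*85) = 225656879/7543 + (44 - 2210) = 225656879/7543 - 2166 = 209318741/7543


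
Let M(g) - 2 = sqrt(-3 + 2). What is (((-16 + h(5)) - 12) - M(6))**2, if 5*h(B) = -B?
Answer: (31 + I)**2 ≈ 960.0 + 62.0*I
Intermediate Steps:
M(g) = 2 + I (M(g) = 2 + sqrt(-3 + 2) = 2 + sqrt(-1) = 2 + I)
h(B) = -B/5 (h(B) = (-B)/5 = -B/5)
(((-16 + h(5)) - 12) - M(6))**2 = (((-16 - 1/5*5) - 12) - (2 + I))**2 = (((-16 - 1) - 12) + (-2 - I))**2 = ((-17 - 12) + (-2 - I))**2 = (-29 + (-2 - I))**2 = (-31 - I)**2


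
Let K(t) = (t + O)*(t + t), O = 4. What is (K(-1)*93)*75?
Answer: -41850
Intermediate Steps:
K(t) = 2*t*(4 + t) (K(t) = (t + 4)*(t + t) = (4 + t)*(2*t) = 2*t*(4 + t))
(K(-1)*93)*75 = ((2*(-1)*(4 - 1))*93)*75 = ((2*(-1)*3)*93)*75 = -6*93*75 = -558*75 = -41850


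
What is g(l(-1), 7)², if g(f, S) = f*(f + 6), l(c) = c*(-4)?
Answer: 1600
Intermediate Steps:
l(c) = -4*c
g(f, S) = f*(6 + f)
g(l(-1), 7)² = ((-4*(-1))*(6 - 4*(-1)))² = (4*(6 + 4))² = (4*10)² = 40² = 1600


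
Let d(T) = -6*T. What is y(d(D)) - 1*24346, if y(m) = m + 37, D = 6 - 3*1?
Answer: -24327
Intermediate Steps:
D = 3 (D = 6 - 3 = 3)
y(m) = 37 + m
y(d(D)) - 1*24346 = (37 - 6*3) - 1*24346 = (37 - 18) - 24346 = 19 - 24346 = -24327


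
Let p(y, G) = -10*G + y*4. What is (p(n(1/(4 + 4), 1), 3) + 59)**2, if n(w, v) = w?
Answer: 3481/4 ≈ 870.25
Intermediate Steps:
p(y, G) = -10*G + 4*y
(p(n(1/(4 + 4), 1), 3) + 59)**2 = ((-10*3 + 4/(4 + 4)) + 59)**2 = ((-30 + 4/8) + 59)**2 = ((-30 + 4*(1/8)) + 59)**2 = ((-30 + 1/2) + 59)**2 = (-59/2 + 59)**2 = (59/2)**2 = 3481/4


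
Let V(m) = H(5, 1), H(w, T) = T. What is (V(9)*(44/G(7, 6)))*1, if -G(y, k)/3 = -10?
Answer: 22/15 ≈ 1.4667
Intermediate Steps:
G(y, k) = 30 (G(y, k) = -3*(-10) = 30)
V(m) = 1
(V(9)*(44/G(7, 6)))*1 = (1*(44/30))*1 = (1*(44*(1/30)))*1 = (1*(22/15))*1 = (22/15)*1 = 22/15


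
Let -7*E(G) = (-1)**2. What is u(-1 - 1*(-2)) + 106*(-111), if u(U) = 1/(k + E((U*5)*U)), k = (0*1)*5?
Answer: -11773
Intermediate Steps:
E(G) = -1/7 (E(G) = -1/7*(-1)**2 = -1/7*1 = -1/7)
k = 0 (k = 0*5 = 0)
u(U) = -7 (u(U) = 1/(0 - 1/7) = 1/(-1/7) = -7)
u(-1 - 1*(-2)) + 106*(-111) = -7 + 106*(-111) = -7 - 11766 = -11773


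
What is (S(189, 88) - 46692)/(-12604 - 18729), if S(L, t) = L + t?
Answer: 46415/31333 ≈ 1.4813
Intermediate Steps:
(S(189, 88) - 46692)/(-12604 - 18729) = ((189 + 88) - 46692)/(-12604 - 18729) = (277 - 46692)/(-31333) = -46415*(-1/31333) = 46415/31333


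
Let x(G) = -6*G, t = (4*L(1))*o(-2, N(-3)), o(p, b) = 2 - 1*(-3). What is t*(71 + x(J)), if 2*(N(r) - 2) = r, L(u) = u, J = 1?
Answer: 1300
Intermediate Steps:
N(r) = 2 + r/2
o(p, b) = 5 (o(p, b) = 2 + 3 = 5)
t = 20 (t = (4*1)*5 = 4*5 = 20)
t*(71 + x(J)) = 20*(71 - 6*1) = 20*(71 - 6) = 20*65 = 1300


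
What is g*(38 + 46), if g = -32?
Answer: -2688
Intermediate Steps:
g*(38 + 46) = -32*(38 + 46) = -32*84 = -2688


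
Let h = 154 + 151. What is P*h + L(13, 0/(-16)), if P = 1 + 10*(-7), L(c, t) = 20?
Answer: -21025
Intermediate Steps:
h = 305
P = -69 (P = 1 - 70 = -69)
P*h + L(13, 0/(-16)) = -69*305 + 20 = -21045 + 20 = -21025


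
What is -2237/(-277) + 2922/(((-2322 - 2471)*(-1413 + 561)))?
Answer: 1522650521/188527862 ≈ 8.0765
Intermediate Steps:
-2237/(-277) + 2922/(((-2322 - 2471)*(-1413 + 561))) = -2237*(-1/277) + 2922/((-4793*(-852))) = 2237/277 + 2922/4083636 = 2237/277 + 2922*(1/4083636) = 2237/277 + 487/680606 = 1522650521/188527862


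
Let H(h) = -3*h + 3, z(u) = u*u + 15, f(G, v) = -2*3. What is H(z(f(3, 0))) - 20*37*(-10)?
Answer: 7250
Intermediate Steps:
f(G, v) = -6
z(u) = 15 + u² (z(u) = u² + 15 = 15 + u²)
H(h) = 3 - 3*h
H(z(f(3, 0))) - 20*37*(-10) = (3 - 3*(15 + (-6)²)) - 20*37*(-10) = (3 - 3*(15 + 36)) - 740*(-10) = (3 - 3*51) - 1*(-7400) = (3 - 153) + 7400 = -150 + 7400 = 7250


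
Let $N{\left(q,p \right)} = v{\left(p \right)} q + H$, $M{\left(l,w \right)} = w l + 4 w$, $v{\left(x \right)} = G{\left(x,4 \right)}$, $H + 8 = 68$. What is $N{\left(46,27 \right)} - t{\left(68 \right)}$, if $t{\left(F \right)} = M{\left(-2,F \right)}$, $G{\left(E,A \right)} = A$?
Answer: $108$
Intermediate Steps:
$H = 60$ ($H = -8 + 68 = 60$)
$v{\left(x \right)} = 4$
$M{\left(l,w \right)} = 4 w + l w$ ($M{\left(l,w \right)} = l w + 4 w = 4 w + l w$)
$t{\left(F \right)} = 2 F$ ($t{\left(F \right)} = F \left(4 - 2\right) = F 2 = 2 F$)
$N{\left(q,p \right)} = 60 + 4 q$ ($N{\left(q,p \right)} = 4 q + 60 = 60 + 4 q$)
$N{\left(46,27 \right)} - t{\left(68 \right)} = \left(60 + 4 \cdot 46\right) - 2 \cdot 68 = \left(60 + 184\right) - 136 = 244 - 136 = 108$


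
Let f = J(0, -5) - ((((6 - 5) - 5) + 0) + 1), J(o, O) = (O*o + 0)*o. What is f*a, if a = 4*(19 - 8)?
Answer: 132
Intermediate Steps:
a = 44 (a = 4*11 = 44)
J(o, O) = O*o² (J(o, O) = (O*o)*o = O*o²)
f = 3 (f = -5*0² - ((((6 - 5) - 5) + 0) + 1) = -5*0 - (((1 - 5) + 0) + 1) = 0 - ((-4 + 0) + 1) = 0 - (-4 + 1) = 0 - 1*(-3) = 0 + 3 = 3)
f*a = 3*44 = 132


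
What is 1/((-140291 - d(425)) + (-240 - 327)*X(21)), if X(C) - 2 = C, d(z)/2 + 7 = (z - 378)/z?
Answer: -425/65160244 ≈ -6.5224e-6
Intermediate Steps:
d(z) = -14 + 2*(-378 + z)/z (d(z) = -14 + 2*((z - 378)/z) = -14 + 2*((-378 + z)/z) = -14 + 2*(-378 + z)/z)
X(C) = 2 + C
1/((-140291 - d(425)) + (-240 - 327)*X(21)) = 1/((-140291 - (-12 - 756/425)) + (-240 - 327)*(2 + 21)) = 1/((-140291 - (-12 - 756*1/425)) - 567*23) = 1/((-140291 - (-12 - 756/425)) - 13041) = 1/((-140291 - 1*(-5856/425)) - 13041) = 1/((-140291 + 5856/425) - 13041) = 1/(-59617819/425 - 13041) = 1/(-65160244/425) = -425/65160244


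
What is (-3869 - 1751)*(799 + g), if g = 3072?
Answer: -21755020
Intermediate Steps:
(-3869 - 1751)*(799 + g) = (-3869 - 1751)*(799 + 3072) = -5620*3871 = -21755020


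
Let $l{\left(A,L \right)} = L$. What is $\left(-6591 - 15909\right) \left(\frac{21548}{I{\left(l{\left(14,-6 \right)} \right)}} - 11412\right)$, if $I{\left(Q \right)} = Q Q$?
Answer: $243302500$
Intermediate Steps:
$I{\left(Q \right)} = Q^{2}$
$\left(-6591 - 15909\right) \left(\frac{21548}{I{\left(l{\left(14,-6 \right)} \right)}} - 11412\right) = \left(-6591 - 15909\right) \left(\frac{21548}{\left(-6\right)^{2}} - 11412\right) = - 22500 \left(\frac{21548}{36} - 11412\right) = - 22500 \left(21548 \cdot \frac{1}{36} - 11412\right) = - 22500 \left(\frac{5387}{9} - 11412\right) = \left(-22500\right) \left(- \frac{97321}{9}\right) = 243302500$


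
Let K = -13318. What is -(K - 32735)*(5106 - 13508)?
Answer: -386937306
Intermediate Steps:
-(K - 32735)*(5106 - 13508) = -(-13318 - 32735)*(5106 - 13508) = -(-46053)*(-8402) = -1*386937306 = -386937306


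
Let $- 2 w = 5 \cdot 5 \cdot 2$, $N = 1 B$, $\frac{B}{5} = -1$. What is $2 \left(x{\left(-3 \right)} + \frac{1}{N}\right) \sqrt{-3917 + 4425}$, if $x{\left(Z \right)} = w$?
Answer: $- \frac{504 \sqrt{127}}{5} \approx -1136.0$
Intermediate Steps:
$B = -5$ ($B = 5 \left(-1\right) = -5$)
$N = -5$ ($N = 1 \left(-5\right) = -5$)
$w = -25$ ($w = - \frac{5 \cdot 5 \cdot 2}{2} = - \frac{25 \cdot 2}{2} = \left(- \frac{1}{2}\right) 50 = -25$)
$x{\left(Z \right)} = -25$
$2 \left(x{\left(-3 \right)} + \frac{1}{N}\right) \sqrt{-3917 + 4425} = 2 \left(-25 + \frac{1}{-5}\right) \sqrt{-3917 + 4425} = 2 \left(-25 - \frac{1}{5}\right) \sqrt{508} = 2 \left(- \frac{126}{5}\right) 2 \sqrt{127} = - \frac{252 \cdot 2 \sqrt{127}}{5} = - \frac{504 \sqrt{127}}{5}$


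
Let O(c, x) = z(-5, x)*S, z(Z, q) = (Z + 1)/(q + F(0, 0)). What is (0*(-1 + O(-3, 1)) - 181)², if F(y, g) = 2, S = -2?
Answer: 32761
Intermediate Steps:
z(Z, q) = (1 + Z)/(2 + q) (z(Z, q) = (Z + 1)/(q + 2) = (1 + Z)/(2 + q))
O(c, x) = 8/(2 + x) (O(c, x) = ((1 - 5)/(2 + x))*(-2) = (-4/(2 + x))*(-2) = -4/(2 + x)*(-2) = 8/(2 + x))
(0*(-1 + O(-3, 1)) - 181)² = (0*(-1 + 8/(2 + 1)) - 181)² = (0*(-1 + 8/3) - 181)² = (0*(5/3) - 181)² = (0 - 181)² = (-181)² = 32761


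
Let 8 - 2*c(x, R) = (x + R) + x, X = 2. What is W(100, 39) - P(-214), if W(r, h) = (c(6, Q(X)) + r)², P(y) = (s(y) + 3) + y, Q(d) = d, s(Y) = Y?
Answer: 9834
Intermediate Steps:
P(y) = 3 + 2*y (P(y) = (y + 3) + y = (3 + y) + y = 3 + 2*y)
c(x, R) = 4 - x - R/2 (c(x, R) = 4 - ((x + R) + x)/2 = 4 - ((R + x) + x)/2 = 4 - (R + 2*x)/2 = 4 + (-x - R/2) = 4 - x - R/2)
W(r, h) = (-3 + r)² (W(r, h) = ((4 - 1*6 - ½*2) + r)² = ((4 - 6 - 1) + r)² = (-3 + r)²)
W(100, 39) - P(-214) = (-3 + 100)² - (3 + 2*(-214)) = 97² - (3 - 428) = 9409 - 1*(-425) = 9409 + 425 = 9834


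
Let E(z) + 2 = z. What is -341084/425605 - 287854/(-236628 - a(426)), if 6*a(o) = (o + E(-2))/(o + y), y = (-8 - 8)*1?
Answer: 51416482640416/123873463528855 ≈ 0.41507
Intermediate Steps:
E(z) = -2 + z
y = -16 (y = -16*1 = -16)
a(o) = (-4 + o)/(6*(-16 + o)) (a(o) = ((o + (-2 - 2))/(o - 16))/6 = ((o - 4)/(-16 + o))/6 = ((-4 + o)/(-16 + o))/6 = (-4 + o)/(6*(-16 + o)))
-341084/425605 - 287854/(-236628 - a(426)) = -341084/425605 - 287854/(-236628 - (-4 + 426)/(6*(-16 + 426))) = -341084*1/425605 - 287854/(-236628 - 422/(6*410)) = -341084/425605 - 287854/(-236628 - 422/(6*410)) = -341084/425605 - 287854/(-236628 - 1*211/1230) = -341084/425605 - 287854/(-236628 - 211/1230) = -341084/425605 - 287854/(-291052651/1230) = -341084/425605 - 287854*(-1230/291052651) = -341084/425605 + 354060420/291052651 = 51416482640416/123873463528855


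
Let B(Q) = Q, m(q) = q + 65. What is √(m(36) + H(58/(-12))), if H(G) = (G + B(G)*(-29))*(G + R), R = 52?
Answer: √58358/3 ≈ 80.525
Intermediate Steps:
m(q) = 65 + q
H(G) = -28*G*(52 + G) (H(G) = (G + G*(-29))*(G + 52) = (G - 29*G)*(52 + G) = (-28*G)*(52 + G) = -28*G*(52 + G))
√(m(36) + H(58/(-12))) = √((65 + 36) + 28*(58/(-12))*(-52 - 58/(-12))) = √(101 + 28*(58*(-1/12))*(-52 - 58*(-1)/12)) = √(101 + 28*(-29/6)*(-52 - 1*(-29/6))) = √(101 + 28*(-29/6)*(-52 + 29/6)) = √(101 + 28*(-29/6)*(-283/6)) = √(101 + 57449/9) = √(58358/9) = √58358/3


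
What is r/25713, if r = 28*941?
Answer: 26348/25713 ≈ 1.0247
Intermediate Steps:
r = 26348
r/25713 = 26348/25713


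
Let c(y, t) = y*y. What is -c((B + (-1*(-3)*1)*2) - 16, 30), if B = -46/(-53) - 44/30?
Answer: -70997476/632025 ≈ -112.33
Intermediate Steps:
B = -476/795 (B = -46*(-1/53) - 44*1/30 = 46/53 - 22/15 = -476/795 ≈ -0.59874)
c(y, t) = y²
-c((B + (-1*(-3)*1)*2) - 16, 30) = -((-476/795 + (-1*(-3)*1)*2) - 16)² = -((-476/795 + (3*1)*2) - 16)² = -((-476/795 + 3*2) - 16)² = -((-476/795 + 6) - 16)² = -(4294/795 - 16)² = -(-8426/795)² = -1*70997476/632025 = -70997476/632025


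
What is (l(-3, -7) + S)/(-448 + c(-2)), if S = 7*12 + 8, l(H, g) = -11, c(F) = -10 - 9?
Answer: -81/467 ≈ -0.17345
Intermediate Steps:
c(F) = -19
S = 92 (S = 84 + 8 = 92)
(l(-3, -7) + S)/(-448 + c(-2)) = (-11 + 92)/(-448 - 19) = 81/(-467) = 81*(-1/467) = -81/467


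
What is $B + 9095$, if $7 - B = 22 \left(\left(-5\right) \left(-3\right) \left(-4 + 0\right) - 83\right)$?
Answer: $12248$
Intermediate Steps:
$B = 3153$ ($B = 7 - 22 \left(\left(-5\right) \left(-3\right) \left(-4 + 0\right) - 83\right) = 7 - 22 \left(15 \left(-4\right) - 83\right) = 7 - 22 \left(-60 - 83\right) = 7 - 22 \left(-143\right) = 7 - -3146 = 7 + 3146 = 3153$)
$B + 9095 = 3153 + 9095 = 12248$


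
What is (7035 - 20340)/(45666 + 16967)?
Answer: -13305/62633 ≈ -0.21243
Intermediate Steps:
(7035 - 20340)/(45666 + 16967) = -13305/62633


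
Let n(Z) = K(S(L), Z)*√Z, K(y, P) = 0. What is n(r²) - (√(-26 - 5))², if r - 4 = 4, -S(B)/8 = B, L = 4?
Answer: 31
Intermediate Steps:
S(B) = -8*B
r = 8 (r = 4 + 4 = 8)
n(Z) = 0 (n(Z) = 0*√Z = 0)
n(r²) - (√(-26 - 5))² = 0 - (√(-26 - 5))² = 0 - (√(-31))² = 0 - (I*√31)² = 0 - 1*(-31) = 0 + 31 = 31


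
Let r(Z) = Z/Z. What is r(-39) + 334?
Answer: 335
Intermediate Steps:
r(Z) = 1
r(-39) + 334 = 1 + 334 = 335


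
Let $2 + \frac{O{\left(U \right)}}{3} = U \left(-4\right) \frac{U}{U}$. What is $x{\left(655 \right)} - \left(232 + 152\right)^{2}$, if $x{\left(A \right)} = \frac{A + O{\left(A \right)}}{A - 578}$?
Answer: $- \frac{11361323}{77} \approx -1.4755 \cdot 10^{5}$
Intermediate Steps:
$O{\left(U \right)} = -6 - 12 U$ ($O{\left(U \right)} = -6 + 3 U \left(-4\right) \frac{U}{U} = -6 + 3 - 4 U 1 = -6 + 3 \left(- 4 U\right) = -6 - 12 U$)
$x{\left(A \right)} = \frac{-6 - 11 A}{-578 + A}$ ($x{\left(A \right)} = \frac{A - \left(6 + 12 A\right)}{A - 578} = \frac{-6 - 11 A}{-578 + A}$)
$x{\left(655 \right)} - \left(232 + 152\right)^{2} = \frac{-6 - 7205}{-578 + 655} - \left(232 + 152\right)^{2} = \frac{-6 - 7205}{77} - 384^{2} = \frac{1}{77} \left(-7211\right) - 147456 = - \frac{7211}{77} - 147456 = - \frac{11361323}{77}$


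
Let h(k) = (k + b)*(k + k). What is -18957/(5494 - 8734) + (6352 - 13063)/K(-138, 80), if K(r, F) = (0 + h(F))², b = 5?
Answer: 29218874803/4993920000 ≈ 5.8509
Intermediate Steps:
h(k) = 2*k*(5 + k) (h(k) = (k + 5)*(k + k) = (5 + k)*(2*k) = 2*k*(5 + k))
K(r, F) = 4*F²*(5 + F)² (K(r, F) = (0 + 2*F*(5 + F))² = (2*F*(5 + F))² = 4*F²*(5 + F)²)
-18957/(5494 - 8734) + (6352 - 13063)/K(-138, 80) = -18957/(5494 - 8734) + (6352 - 13063)/((4*80²*(5 + 80)²)) = -18957/(-3240) - 6711/(4*6400*85²) = -18957*(-1/3240) - 6711/(4*6400*7225) = 6319/1080 - 6711/184960000 = 29218874803/4993920000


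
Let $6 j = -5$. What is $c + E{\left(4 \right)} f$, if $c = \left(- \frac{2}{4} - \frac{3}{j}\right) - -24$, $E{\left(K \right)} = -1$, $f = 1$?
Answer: $\frac{261}{10} \approx 26.1$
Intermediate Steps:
$j = - \frac{5}{6}$ ($j = \frac{1}{6} \left(-5\right) = - \frac{5}{6} \approx -0.83333$)
$c = \frac{271}{10}$ ($c = \left(- \frac{2}{4} - \frac{3}{- \frac{5}{6}}\right) - -24 = \left(\left(-2\right) \frac{1}{4} - - \frac{18}{5}\right) + 24 = \left(- \frac{1}{2} + \frac{18}{5}\right) + 24 = \frac{31}{10} + 24 = \frac{271}{10} \approx 27.1$)
$c + E{\left(4 \right)} f = \frac{271}{10} - 1 = \frac{261}{10}$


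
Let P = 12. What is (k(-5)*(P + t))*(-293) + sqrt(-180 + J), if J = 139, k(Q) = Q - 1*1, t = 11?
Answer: 40434 + I*sqrt(41) ≈ 40434.0 + 6.4031*I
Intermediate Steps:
k(Q) = -1 + Q (k(Q) = Q - 1 = -1 + Q)
(k(-5)*(P + t))*(-293) + sqrt(-180 + J) = ((-1 - 5)*(12 + 11))*(-293) + sqrt(-180 + 139) = -6*23*(-293) + sqrt(-41) = -138*(-293) + I*sqrt(41) = 40434 + I*sqrt(41)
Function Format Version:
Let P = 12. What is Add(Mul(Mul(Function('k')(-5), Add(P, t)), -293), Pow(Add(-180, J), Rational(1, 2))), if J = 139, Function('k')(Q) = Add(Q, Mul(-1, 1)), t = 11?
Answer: Add(40434, Mul(I, Pow(41, Rational(1, 2)))) ≈ Add(40434., Mul(6.4031, I))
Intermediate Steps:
Function('k')(Q) = Add(-1, Q) (Function('k')(Q) = Add(Q, -1) = Add(-1, Q))
Add(Mul(Mul(Function('k')(-5), Add(P, t)), -293), Pow(Add(-180, J), Rational(1, 2))) = Add(Mul(Mul(Add(-1, -5), Add(12, 11)), -293), Pow(Add(-180, 139), Rational(1, 2))) = Add(Mul(Mul(-6, 23), -293), Pow(-41, Rational(1, 2))) = Add(Mul(-138, -293), Mul(I, Pow(41, Rational(1, 2)))) = Add(40434, Mul(I, Pow(41, Rational(1, 2))))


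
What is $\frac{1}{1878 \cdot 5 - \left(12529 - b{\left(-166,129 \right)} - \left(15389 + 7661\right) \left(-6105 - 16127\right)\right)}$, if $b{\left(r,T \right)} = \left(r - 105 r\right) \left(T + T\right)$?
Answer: $- \frac{1}{507996627} \approx -1.9685 \cdot 10^{-9}$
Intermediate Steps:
$b{\left(r,T \right)} = - 208 T r$ ($b{\left(r,T \right)} = - 104 r 2 T = - 208 T r$)
$\frac{1}{1878 \cdot 5 - \left(12529 - b{\left(-166,129 \right)} - \left(15389 + 7661\right) \left(-6105 - 16127\right)\right)} = \frac{1}{1878 \cdot 5 + \left(\left(\left(15389 + 7661\right) \left(-6105 - 16127\right) - 26832 \left(-166\right)\right) - 12529\right)} = \frac{1}{9390 + \left(\left(23050 \left(-22232\right) + 4454112\right) - 12529\right)} = \frac{1}{9390 + \left(\left(-512447600 + 4454112\right) - 12529\right)} = \frac{1}{9390 - 508006017} = \frac{1}{-507996627} = - \frac{1}{507996627}$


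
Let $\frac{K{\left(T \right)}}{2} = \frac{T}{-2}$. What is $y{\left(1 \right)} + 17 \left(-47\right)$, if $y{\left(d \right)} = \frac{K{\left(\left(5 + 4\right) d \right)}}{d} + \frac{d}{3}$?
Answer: $- \frac{2423}{3} \approx -807.67$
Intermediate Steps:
$K{\left(T \right)} = - T$ ($K{\left(T \right)} = 2 \frac{T}{-2} = 2 T \left(- \frac{1}{2}\right) = 2 \left(- \frac{T}{2}\right) = - T$)
$y{\left(d \right)} = -9 + \frac{d}{3}$ ($y{\left(d \right)} = \frac{\left(-1\right) \left(5 + 4\right) d}{d} + \frac{d}{3} = \frac{\left(-1\right) 9 d}{d} + d \frac{1}{3} = \frac{\left(-9\right) d}{d} + \frac{d}{3} = -9 + \frac{d}{3}$)
$y{\left(1 \right)} + 17 \left(-47\right) = \left(-9 + \frac{1}{3} \cdot 1\right) + 17 \left(-47\right) = \left(-9 + \frac{1}{3}\right) - 799 = - \frac{26}{3} - 799 = - \frac{2423}{3}$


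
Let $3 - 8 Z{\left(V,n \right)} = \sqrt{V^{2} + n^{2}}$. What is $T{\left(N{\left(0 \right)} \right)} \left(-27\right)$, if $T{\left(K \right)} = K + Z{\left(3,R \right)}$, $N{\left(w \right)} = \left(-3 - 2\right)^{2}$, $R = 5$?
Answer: $- \frac{5481}{8} + \frac{27 \sqrt{34}}{8} \approx -665.45$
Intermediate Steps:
$Z{\left(V,n \right)} = \frac{3}{8} - \frac{\sqrt{V^{2} + n^{2}}}{8}$
$N{\left(w \right)} = 25$ ($N{\left(w \right)} = \left(-5\right)^{2} = 25$)
$T{\left(K \right)} = \frac{3}{8} + K - \frac{\sqrt{34}}{8}$ ($T{\left(K \right)} = K + \left(\frac{3}{8} - \frac{\sqrt{3^{2} + 5^{2}}}{8}\right) = K + \left(\frac{3}{8} - \frac{\sqrt{9 + 25}}{8}\right) = K + \left(\frac{3}{8} - \frac{\sqrt{34}}{8}\right) = \frac{3}{8} + K - \frac{\sqrt{34}}{8}$)
$T{\left(N{\left(0 \right)} \right)} \left(-27\right) = \left(\frac{3}{8} + 25 - \frac{\sqrt{34}}{8}\right) \left(-27\right) = \left(\frac{203}{8} - \frac{\sqrt{34}}{8}\right) \left(-27\right) = - \frac{5481}{8} + \frac{27 \sqrt{34}}{8}$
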